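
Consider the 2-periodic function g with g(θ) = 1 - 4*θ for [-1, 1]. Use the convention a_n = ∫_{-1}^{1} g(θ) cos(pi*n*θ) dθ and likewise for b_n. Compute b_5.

b_5 = ∫_{-1}^{1} g(θ) sin(5*pi*θ) dθ.
Integrating by parts (boundary term plus one more integral), an antiderivative of (1 - 4*θ) sin(5*pi*θ) is 4*θ*cos(5*pi*θ)/(5*pi) - 4*sin(5*pi*θ)/(25*pi**2) - cos(5*pi*θ)/(5*pi); evaluating from -1 to 1: ∫_{-1}^{1} (1 - 4*θ) sin(5*pi*θ) dθ = (-3/(5*pi)) - (1/pi) = -8/(5*pi).
Hence b_5 = -8/(5*pi).

-8/(5*pi)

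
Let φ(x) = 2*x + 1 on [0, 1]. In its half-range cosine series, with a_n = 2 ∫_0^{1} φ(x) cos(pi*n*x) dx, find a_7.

a_7 = 2 ∫_0^{1} (2*x + 1) cos(7*pi*x) dx.
Integrating by parts (boundary term plus one more integral), an antiderivative of (2*x + 1) cos(7*pi*x) is 2*x*sin(7*pi*x)/(7*pi) + sin(7*pi*x)/(7*pi) + 2*cos(7*pi*x)/(49*pi**2); evaluating from 0 to 1: ∫_{0}^{1} (2*x + 1) cos(7*pi*x) dx = (-2/(49*pi**2)) - (2/(49*pi**2)) = -4/(49*pi**2).
Hence a_7 = 2·(-4/(49*pi**2)) = -8/(49*pi**2).

-8/(49*pi**2)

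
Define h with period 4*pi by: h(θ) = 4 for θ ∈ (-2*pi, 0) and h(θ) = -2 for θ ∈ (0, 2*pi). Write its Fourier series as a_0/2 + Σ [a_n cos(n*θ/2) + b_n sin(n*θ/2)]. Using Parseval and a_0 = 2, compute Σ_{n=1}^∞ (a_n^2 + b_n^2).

18

Parseval: a_0^2/2 + Σ_{n≥1} (a_n^2+b_n^2) = (1/(2*pi)) ∫_{-2*pi}^{2*pi} h(θ)^2 dθ = 20.
Subtract a_0^2/2 = 2: Σ (a_n^2+b_n^2) = 18.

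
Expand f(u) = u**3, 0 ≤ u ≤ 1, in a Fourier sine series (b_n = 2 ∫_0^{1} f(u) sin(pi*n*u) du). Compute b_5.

2*(-6 + 25*pi**2)/(125*pi**3)

b_5 = 2 ∫_0^{1} (u**3) sin(5*pi*u) du.
Integrating by parts three times (tabular method), an antiderivative of (u**3) sin(5*pi*u) is -u**3*cos(5*pi*u)/(5*pi) + 3*u**2*sin(5*pi*u)/(25*pi**2) + 6*u*cos(5*pi*u)/(125*pi**3) - 6*sin(5*pi*u)/(625*pi**4); evaluating from 0 to 1: ∫_{0}^{1} (u**3) sin(5*pi*u) du = ((-6 + 25*pi**2)/(125*pi**3)) - (0) = (-6 + 25*pi**2)/(125*pi**3).
Hence b_5 = 2·((-6 + 25*pi**2)/(125*pi**3)) = 2*(-6 + 25*pi**2)/(125*pi**3).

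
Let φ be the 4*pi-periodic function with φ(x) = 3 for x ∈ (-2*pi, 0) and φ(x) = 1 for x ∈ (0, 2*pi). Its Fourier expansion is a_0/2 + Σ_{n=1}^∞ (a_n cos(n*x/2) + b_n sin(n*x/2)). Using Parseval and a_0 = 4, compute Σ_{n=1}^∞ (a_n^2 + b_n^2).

Parseval: a_0^2/2 + Σ_{n≥1} (a_n^2+b_n^2) = (1/(2*pi)) ∫_{-2*pi}^{2*pi} φ(x)^2 dx = 10.
Subtract a_0^2/2 = 8: Σ (a_n^2+b_n^2) = 2.

2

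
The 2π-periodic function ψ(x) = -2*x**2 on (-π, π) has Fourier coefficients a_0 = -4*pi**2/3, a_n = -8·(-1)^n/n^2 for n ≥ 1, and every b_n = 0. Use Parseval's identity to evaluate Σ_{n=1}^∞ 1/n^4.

Parseval: a_0^2/2 + Σ a_n^2 = (1/π) ∫_{-π}^{π} ψ(x)^2 dx = 8*pi**4/5.
Subtract a_0^2/2 = 8*pi**4/9: Σ a_n^2 = 32*pi**4/45.
Since a_n^2 = 64/n^4, Σ 1/n^4 = pi**4/90.

pi**4/90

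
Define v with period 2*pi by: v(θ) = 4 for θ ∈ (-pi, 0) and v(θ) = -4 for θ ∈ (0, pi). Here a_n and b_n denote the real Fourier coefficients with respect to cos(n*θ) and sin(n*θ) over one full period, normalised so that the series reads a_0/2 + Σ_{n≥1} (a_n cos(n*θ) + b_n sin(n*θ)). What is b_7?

-16/(7*pi)

b_7 = 1/pi ∫_{-pi}^{pi} v(θ) sin(7*θ) dθ.
v is odd and sin(7*θ) is odd, so the integrand is even and b_7 = 2/pi ∫_0^{pi} v(θ) sin(7*θ) dθ.
Directly, an antiderivative of (-4) sin(7*θ) is 4*cos(7*θ)/7; evaluating from 0 to pi: ∫_{0}^{pi} (-4) sin(7*θ) dθ = (-4/7) - (4/7) = -8/7.
Hence b_7 = (2/pi)·(-8/7) = -16/(7*pi).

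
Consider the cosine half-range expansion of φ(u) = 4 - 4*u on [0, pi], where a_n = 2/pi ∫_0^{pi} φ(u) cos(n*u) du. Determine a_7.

16/(49*pi)

a_7 = 2/pi ∫_0^{pi} (4 - 4*u) cos(7*u) du.
Integrating by parts (boundary term plus one more integral), an antiderivative of (4 - 4*u) cos(7*u) is -4*u*sin(7*u)/7 + 4*sin(7*u)/7 - 4*cos(7*u)/49; evaluating from 0 to pi: ∫_{0}^{pi} (4 - 4*u) cos(7*u) du = (4/49) - (-4/49) = 8/49.
Hence a_7 = (2/pi)·(8/49) = 16/(49*pi).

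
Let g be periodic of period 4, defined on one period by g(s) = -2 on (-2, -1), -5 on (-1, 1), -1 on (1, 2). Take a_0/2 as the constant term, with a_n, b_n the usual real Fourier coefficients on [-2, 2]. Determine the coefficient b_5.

b_5 = 1/2 ∫_{-2}^{2} g(s) sin(5*pi*s/2) ds.
Split the integral at the breakpoints.
Directly, an antiderivative of (-2) sin(5*pi*s/2) is 4*cos(5*pi*s/2)/(5*pi); evaluating from -2 to -1: ∫_{-2}^{-1} (-2) sin(5*pi*s/2) ds = (0) - (-4/(5*pi)) = 4/(5*pi).
Directly, an antiderivative of (-5) sin(5*pi*s/2) is 2*cos(5*pi*s/2)/pi; evaluating from -1 to 1: ∫_{-1}^{1} (-5) sin(5*pi*s/2) ds = (0) - (0) = 0.
Directly, an antiderivative of (-1) sin(5*pi*s/2) is 2*cos(5*pi*s/2)/(5*pi); evaluating from 1 to 2: ∫_{1}^{2} (-1) sin(5*pi*s/2) ds = (-2/(5*pi)) - (0) = -2/(5*pi).
Summing the pieces and multiplying by (1/2) gives b_5 = 1/(5*pi).

1/(5*pi)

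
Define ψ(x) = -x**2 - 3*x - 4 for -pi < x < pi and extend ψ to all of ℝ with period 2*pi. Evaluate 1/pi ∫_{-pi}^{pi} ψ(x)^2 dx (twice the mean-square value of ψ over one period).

1/pi ∫_{-pi}^{pi} ψ(x)^2 dx = 1/pi · (2*pi*(240 + 3*pi**4 + 85*pi**2)/15) = 32 + 2*pi**4/5 + 34*pi**2/3.

32 + 2*pi**4/5 + 34*pi**2/3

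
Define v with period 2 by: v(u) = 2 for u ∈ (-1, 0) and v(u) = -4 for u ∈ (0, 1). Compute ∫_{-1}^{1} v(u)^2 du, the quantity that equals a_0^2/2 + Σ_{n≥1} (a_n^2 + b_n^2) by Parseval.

20

∫_{-1}^{1} v(u)^2 du = 20.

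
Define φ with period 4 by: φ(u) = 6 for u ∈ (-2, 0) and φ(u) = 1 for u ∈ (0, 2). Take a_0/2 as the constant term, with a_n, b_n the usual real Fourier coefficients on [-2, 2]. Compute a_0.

7

a_0 = 1/2 ∫_{-2}^{2} φ(u) du = 1/2 · (14) = 7.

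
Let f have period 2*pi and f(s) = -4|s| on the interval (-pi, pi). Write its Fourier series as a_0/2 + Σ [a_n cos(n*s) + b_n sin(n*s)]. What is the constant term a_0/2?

a_0 = 1/pi ∫_{-pi}^{pi} f(s) ds = 1/pi · (-4*pi**2) = -4*pi.
So the constant term a_0/2 = -2*pi.

-2*pi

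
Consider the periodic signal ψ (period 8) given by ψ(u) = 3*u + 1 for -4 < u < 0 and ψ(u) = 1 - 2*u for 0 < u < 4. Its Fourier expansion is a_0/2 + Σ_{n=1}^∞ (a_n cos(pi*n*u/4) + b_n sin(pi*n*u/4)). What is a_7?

40/(49*pi**2)

a_7 = 1/4 ∫_{-4}^{4} ψ(u) cos(7*pi*u/4) du.
Split the integral at the breakpoints.
Integrating by parts (boundary term plus one more integral), an antiderivative of (3*u + 1) cos(7*pi*u/4) is 12*u*sin(7*pi*u/4)/(7*pi) + 4*sin(7*pi*u/4)/(7*pi) + 48*cos(7*pi*u/4)/(49*pi**2); evaluating from -4 to 0: ∫_{-4}^{0} (3*u + 1) cos(7*pi*u/4) du = (48/(49*pi**2)) - (-48/(49*pi**2)) = 96/(49*pi**2).
Integrating by parts (boundary term plus one more integral), an antiderivative of (1 - 2*u) cos(7*pi*u/4) is -8*u*sin(7*pi*u/4)/(7*pi) + 4*sin(7*pi*u/4)/(7*pi) - 32*cos(7*pi*u/4)/(49*pi**2); evaluating from 0 to 4: ∫_{0}^{4} (1 - 2*u) cos(7*pi*u/4) du = (32/(49*pi**2)) - (-32/(49*pi**2)) = 64/(49*pi**2).
Summing the pieces and multiplying by (1/4) gives a_7 = 40/(49*pi**2).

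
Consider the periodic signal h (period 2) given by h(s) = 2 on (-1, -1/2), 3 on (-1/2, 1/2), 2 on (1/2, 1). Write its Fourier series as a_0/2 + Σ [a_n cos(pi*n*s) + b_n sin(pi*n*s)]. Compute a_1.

a_1 = ∫_{-1}^{1} h(s) cos(pi*s) ds.
h is even and cos(pi*s) is even, so the integrand is even and a_1 = 2 ∫_0^{1} h(s) cos(pi*s) ds.
Split the integral at the breakpoints.
Directly, an antiderivative of (3) cos(pi*s) is 3*sin(pi*s)/pi; evaluating from 0 to 1/2: ∫_{0}^{1/2} (3) cos(pi*s) ds = (3/pi) - (0) = 3/pi.
Directly, an antiderivative of (2) cos(pi*s) is 2*sin(pi*s)/pi; evaluating from 1/2 to 1: ∫_{1/2}^{1} (2) cos(pi*s) ds = (0) - (2/pi) = -2/pi.
Summing the pieces and multiplying by 2 gives a_1 = 2/pi.

2/pi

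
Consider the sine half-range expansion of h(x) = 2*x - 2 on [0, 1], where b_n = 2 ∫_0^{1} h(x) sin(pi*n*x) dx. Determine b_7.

b_7 = 2 ∫_0^{1} (2*x - 2) sin(7*pi*x) dx.
Integrating by parts (boundary term plus one more integral), an antiderivative of (2*x - 2) sin(7*pi*x) is -2*x*cos(7*pi*x)/(7*pi) + 2*sin(7*pi*x)/(49*pi**2) + 2*cos(7*pi*x)/(7*pi); evaluating from 0 to 1: ∫_{0}^{1} (2*x - 2) sin(7*pi*x) dx = (0) - (2/(7*pi)) = -2/(7*pi).
Hence b_7 = 2·(-2/(7*pi)) = -4/(7*pi).

-4/(7*pi)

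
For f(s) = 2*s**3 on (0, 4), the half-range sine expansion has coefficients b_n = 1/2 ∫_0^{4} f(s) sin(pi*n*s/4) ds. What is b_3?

b_3 = 1/2 ∫_0^{4} (2*s**3) sin(3*pi*s/4) ds.
Integrating by parts three times (tabular method), an antiderivative of (2*s**3) sin(3*pi*s/4) is -8*s**3*cos(3*pi*s/4)/(3*pi) + 32*s**2*sin(3*pi*s/4)/(3*pi**2) + 256*s*cos(3*pi*s/4)/(9*pi**3) - 1024*sin(3*pi*s/4)/(27*pi**4); evaluating from 0 to 4: ∫_{0}^{4} (2*s**3) sin(3*pi*s/4) ds = (512*(-2 + 3*pi**2)/(9*pi**3)) - (0) = 512*(-2 + 3*pi**2)/(9*pi**3).
Hence b_3 = (1/2)·(512*(-2 + 3*pi**2)/(9*pi**3)) = 256*(-2 + 3*pi**2)/(9*pi**3).

256*(-2 + 3*pi**2)/(9*pi**3)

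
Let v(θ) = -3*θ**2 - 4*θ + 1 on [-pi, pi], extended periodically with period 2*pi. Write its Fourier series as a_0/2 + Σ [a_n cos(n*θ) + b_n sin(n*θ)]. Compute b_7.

-8/7

b_7 = 1/pi ∫_{-pi}^{pi} v(θ) sin(7*θ) dθ.
Integrating by parts twice (tabular method), an antiderivative of (-3*θ**2 - 4*θ + 1) sin(7*θ) is 3*θ**2*cos(7*θ)/7 - 6*θ*sin(7*θ)/49 + 4*θ*cos(7*θ)/7 - 4*sin(7*θ)/49 - 55*cos(7*θ)/343; evaluating from -pi to pi: ∫_{-pi}^{pi} (-3*θ**2 - 4*θ + 1) sin(7*θ) dθ = (-3*pi**2/7 - 4*pi/7 + 55/343) - (-3*pi**2/7 + 55/343 + 4*pi/7) = -8*pi/7.
Hence b_7 = (1/pi)·(-8*pi/7) = -8/7.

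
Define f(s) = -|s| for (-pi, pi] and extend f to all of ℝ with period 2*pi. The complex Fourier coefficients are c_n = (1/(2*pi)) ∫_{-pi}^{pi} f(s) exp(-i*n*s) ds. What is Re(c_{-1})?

2/pi

Since f is real-valued, Re(c_{-1}) = (1/(2*pi)) ∫_{-pi}^{pi} f(s) cos(-s) ds = a_{1}/2.
f is even and cos(-s) is even, so the integrand is even: ∫_{-pi}^{pi} f(s) cos(-s) ds = 2∫_0^{pi} f(s) cos(-s) ds.
Integrating by parts (boundary term plus one more integral), an antiderivative of (-s) cos(-s) is -s*sin(s) - cos(s); evaluating from 0 to pi: ∫_{0}^{pi} (-s) cos(-s) ds = (1) - (-1) = 2.
So ∫_{-pi}^{pi} f(s) cos(-s) ds = 4.
Hence Re(c_{-1}) = (1/(2*pi))·(4) = 2/pi.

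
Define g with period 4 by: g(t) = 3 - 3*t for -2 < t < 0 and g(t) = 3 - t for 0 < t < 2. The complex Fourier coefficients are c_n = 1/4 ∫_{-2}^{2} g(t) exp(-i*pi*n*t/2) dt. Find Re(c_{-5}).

Since g is real-valued, Re(c_{-5}) = 1/4 ∫_{-2}^{2} g(t) cos(-5*pi*t/2) dt = a_{5}/2.
Split the integral at the breakpoints.
Integrating by parts (boundary term plus one more integral), an antiderivative of (3 - 3*t) cos(-5*pi*t/2) is -6*t*sin(5*pi*t/2)/(5*pi) + 6*sin(5*pi*t/2)/(5*pi) - 12*cos(5*pi*t/2)/(25*pi**2); evaluating from -2 to 0: ∫_{-2}^{0} (3 - 3*t) cos(-5*pi*t/2) dt = (-12/(25*pi**2)) - (12/(25*pi**2)) = -24/(25*pi**2).
Integrating by parts (boundary term plus one more integral), an antiderivative of (3 - t) cos(-5*pi*t/2) is -2*t*sin(5*pi*t/2)/(5*pi) + 6*sin(5*pi*t/2)/(5*pi) - 4*cos(5*pi*t/2)/(25*pi**2); evaluating from 0 to 2: ∫_{0}^{2} (3 - t) cos(-5*pi*t/2) dt = (4/(25*pi**2)) - (-4/(25*pi**2)) = 8/(25*pi**2).
So ∫_{-2}^{2} g(t) cos(-5*pi*t/2) dt = -16/(25*pi**2).
Hence Re(c_{-5}) = (1/4)·(-16/(25*pi**2)) = -4/(25*pi**2).

-4/(25*pi**2)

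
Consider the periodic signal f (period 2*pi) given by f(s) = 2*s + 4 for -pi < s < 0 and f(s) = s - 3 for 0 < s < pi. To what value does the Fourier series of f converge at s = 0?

At s = 0 the one-sided limits are f(0^-) = 4 and f(0^+) = -3.
By Dirichlet's theorem the series converges to their average, [(4) + (-3)]/2 = 1/2.

1/2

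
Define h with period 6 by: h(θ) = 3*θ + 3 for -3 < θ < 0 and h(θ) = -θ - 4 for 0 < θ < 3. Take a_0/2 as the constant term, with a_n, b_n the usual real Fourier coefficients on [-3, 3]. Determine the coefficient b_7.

-8/(7*pi)

b_7 = 1/3 ∫_{-3}^{3} h(θ) sin(7*pi*θ/3) dθ.
Split the integral at the breakpoints.
Integrating by parts (boundary term plus one more integral), an antiderivative of (3*θ + 3) sin(7*pi*θ/3) is -9*θ*cos(7*pi*θ/3)/(7*pi) + 27*sin(7*pi*θ/3)/(49*pi**2) - 9*cos(7*pi*θ/3)/(7*pi); evaluating from -3 to 0: ∫_{-3}^{0} (3*θ + 3) sin(7*pi*θ/3) dθ = (-9/(7*pi)) - (-18/(7*pi)) = 9/(7*pi).
Integrating by parts (boundary term plus one more integral), an antiderivative of (-θ - 4) sin(7*pi*θ/3) is 3*θ*cos(7*pi*θ/3)/(7*pi) - 9*sin(7*pi*θ/3)/(49*pi**2) + 12*cos(7*pi*θ/3)/(7*pi); evaluating from 0 to 3: ∫_{0}^{3} (-θ - 4) sin(7*pi*θ/3) dθ = (-3/pi) - (12/(7*pi)) = -33/(7*pi).
Summing the pieces and multiplying by (1/3) gives b_7 = -8/(7*pi).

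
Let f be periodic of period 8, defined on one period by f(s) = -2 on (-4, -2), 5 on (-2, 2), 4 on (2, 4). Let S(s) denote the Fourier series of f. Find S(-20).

s = -20 differs from s = -4 by -2 full period(s), and the series is 8-periodic.
At s = -4 the one-sided limits are f(-4^-) = 4 and f(-4^+) = -2.
By Dirichlet's theorem the series converges to their average, [(4) + (-2)]/2 = 1.

1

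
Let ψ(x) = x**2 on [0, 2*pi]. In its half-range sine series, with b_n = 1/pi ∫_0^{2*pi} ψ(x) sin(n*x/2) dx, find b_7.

b_7 = 1/pi ∫_0^{2*pi} (x**2) sin(7*x/2) dx.
Integrating by parts twice (tabular method), an antiderivative of (x**2) sin(7*x/2) is -2*x**2*cos(7*x/2)/7 + 8*x*sin(7*x/2)/49 + 16*cos(7*x/2)/343; evaluating from 0 to 2*pi: ∫_{0}^{2*pi} (x**2) sin(7*x/2) dx = (-16/343 + 8*pi**2/7) - (16/343) = -32/343 + 8*pi**2/7.
Hence b_7 = (1/pi)·(-32/343 + 8*pi**2/7) = 8*(-4 + 49*pi**2)/(343*pi).

8*(-4 + 49*pi**2)/(343*pi)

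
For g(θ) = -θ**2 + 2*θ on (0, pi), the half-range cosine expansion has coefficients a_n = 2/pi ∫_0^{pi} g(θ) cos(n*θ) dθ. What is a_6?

-1/9

a_6 = 2/pi ∫_0^{pi} (-θ**2 + 2*θ) cos(6*θ) dθ.
Integrating by parts twice (tabular method), an antiderivative of (-θ**2 + 2*θ) cos(6*θ) is -θ**2*sin(6*θ)/6 + θ*sin(6*θ)/3 - θ*cos(6*θ)/18 + sin(6*θ)/108 + cos(6*θ)/18; evaluating from 0 to pi: ∫_{0}^{pi} (-θ**2 + 2*θ) cos(6*θ) dθ = (1/18 - pi/18) - (1/18) = -pi/18.
Hence a_6 = (2/pi)·(-pi/18) = -1/9.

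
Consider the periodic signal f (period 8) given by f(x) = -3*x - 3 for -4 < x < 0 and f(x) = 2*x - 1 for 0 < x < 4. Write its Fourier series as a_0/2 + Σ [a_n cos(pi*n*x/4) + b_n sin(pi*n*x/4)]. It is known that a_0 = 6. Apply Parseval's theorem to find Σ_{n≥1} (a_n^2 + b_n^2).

52/3

Parseval: a_0^2/2 + Σ_{n≥1} (a_n^2+b_n^2) = 1/4 ∫_{-4}^{4} f(x)^2 dx = 106/3.
Subtract a_0^2/2 = 18: Σ (a_n^2+b_n^2) = 52/3.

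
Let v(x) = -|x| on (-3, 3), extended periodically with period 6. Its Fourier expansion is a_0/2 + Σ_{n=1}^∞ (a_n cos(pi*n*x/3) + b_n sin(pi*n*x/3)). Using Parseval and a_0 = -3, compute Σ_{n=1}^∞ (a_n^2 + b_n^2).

3/2

Parseval: a_0^2/2 + Σ_{n≥1} (a_n^2+b_n^2) = 1/3 ∫_{-3}^{3} v(x)^2 dx = 6.
Subtract a_0^2/2 = 9/2: Σ (a_n^2+b_n^2) = 3/2.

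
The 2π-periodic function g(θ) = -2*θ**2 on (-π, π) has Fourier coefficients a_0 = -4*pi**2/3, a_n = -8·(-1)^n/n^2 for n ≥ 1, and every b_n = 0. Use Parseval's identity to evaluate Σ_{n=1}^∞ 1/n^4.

Parseval: a_0^2/2 + Σ a_n^2 = (1/π) ∫_{-π}^{π} g(θ)^2 dθ = 8*pi**4/5.
Subtract a_0^2/2 = 8*pi**4/9: Σ a_n^2 = 32*pi**4/45.
Since a_n^2 = 64/n^4, Σ 1/n^4 = pi**4/90.

pi**4/90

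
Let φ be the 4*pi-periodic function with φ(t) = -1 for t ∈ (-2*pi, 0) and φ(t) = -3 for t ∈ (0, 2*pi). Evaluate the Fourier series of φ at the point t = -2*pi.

At t = -2*pi the one-sided limits are φ(-2*pi^-) = -3 and φ(-2*pi^+) = -1.
By Dirichlet's theorem the series converges to their average, [(-3) + (-1)]/2 = -2.

-2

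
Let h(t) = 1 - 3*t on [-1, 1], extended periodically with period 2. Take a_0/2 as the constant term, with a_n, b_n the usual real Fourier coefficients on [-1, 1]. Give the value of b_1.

-6/pi

b_1 = ∫_{-1}^{1} h(t) sin(pi*t) dt.
Integrating by parts (boundary term plus one more integral), an antiderivative of (1 - 3*t) sin(pi*t) is 3*t*cos(pi*t)/pi - 3*sin(pi*t)/pi**2 - cos(pi*t)/pi; evaluating from -1 to 1: ∫_{-1}^{1} (1 - 3*t) sin(pi*t) dt = (-2/pi) - (4/pi) = -6/pi.
Hence b_1 = -6/pi.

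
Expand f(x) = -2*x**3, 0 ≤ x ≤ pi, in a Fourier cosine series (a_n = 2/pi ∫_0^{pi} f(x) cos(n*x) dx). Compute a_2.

a_2 = 2/pi ∫_0^{pi} (-2*x**3) cos(2*x) dx.
Integrating by parts three times (tabular method), an antiderivative of (-2*x**3) cos(2*x) is -x**3*sin(2*x) - 3*x**2*cos(2*x)/2 + 3*x*sin(2*x)/2 + 3*cos(2*x)/4; evaluating from 0 to pi: ∫_{0}^{pi} (-2*x**3) cos(2*x) dx = (3/4 - 3*pi**2/2) - (3/4) = -3*pi**2/2.
Hence a_2 = (2/pi)·(-3*pi**2/2) = -3*pi.

-3*pi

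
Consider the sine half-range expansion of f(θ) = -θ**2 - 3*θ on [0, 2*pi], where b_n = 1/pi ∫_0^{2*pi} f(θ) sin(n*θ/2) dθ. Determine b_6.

2 + 4*pi/3

b_6 = 1/pi ∫_0^{2*pi} (-θ**2 - 3*θ) sin(3*θ) dθ.
Integrating by parts twice (tabular method), an antiderivative of (-θ**2 - 3*θ) sin(3*θ) is θ**2*cos(3*θ)/3 - 2*θ*sin(3*θ)/9 + θ*cos(3*θ) - sin(3*θ)/3 - 2*cos(3*θ)/27; evaluating from 0 to 2*pi: ∫_{0}^{2*pi} (-θ**2 - 3*θ) sin(3*θ) dθ = (-2/27 + 2*pi + 4*pi**2/3) - (-2/27) = 2*pi*(3 + 2*pi)/3.
Hence b_6 = (1/pi)·(2*pi*(3 + 2*pi)/3) = 2 + 4*pi/3.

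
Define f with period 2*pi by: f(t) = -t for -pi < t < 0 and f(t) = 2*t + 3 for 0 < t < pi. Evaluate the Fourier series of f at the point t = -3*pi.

t = -3*pi differs from t = -pi by -1 full period(s), and the series is 2*pi-periodic.
At t = -pi the one-sided limits are f(-pi^-) = 3 + 2*pi and f(-pi^+) = pi.
By Dirichlet's theorem the series converges to their average, [(3 + 2*pi) + (pi)]/2 = 3/2 + 3*pi/2.

3/2 + 3*pi/2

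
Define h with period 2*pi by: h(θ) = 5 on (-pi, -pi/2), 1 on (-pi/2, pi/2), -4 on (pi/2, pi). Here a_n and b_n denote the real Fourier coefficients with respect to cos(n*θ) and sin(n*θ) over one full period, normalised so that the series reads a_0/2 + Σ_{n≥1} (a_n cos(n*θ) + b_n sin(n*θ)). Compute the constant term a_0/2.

3/4

a_0 = 1/pi ∫_{-pi}^{pi} h(θ) dθ = 1/pi · (3*pi/2) = 3/2.
So the constant term a_0/2 = 3/4.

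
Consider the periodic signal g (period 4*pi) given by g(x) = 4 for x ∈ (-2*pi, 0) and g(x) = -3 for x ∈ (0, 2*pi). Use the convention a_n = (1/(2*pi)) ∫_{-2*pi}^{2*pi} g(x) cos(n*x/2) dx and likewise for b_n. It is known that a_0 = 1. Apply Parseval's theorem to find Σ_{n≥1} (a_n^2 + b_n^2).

49/2

Parseval: a_0^2/2 + Σ_{n≥1} (a_n^2+b_n^2) = (1/(2*pi)) ∫_{-2*pi}^{2*pi} g(x)^2 dx = 25.
Subtract a_0^2/2 = 1/2: Σ (a_n^2+b_n^2) = 49/2.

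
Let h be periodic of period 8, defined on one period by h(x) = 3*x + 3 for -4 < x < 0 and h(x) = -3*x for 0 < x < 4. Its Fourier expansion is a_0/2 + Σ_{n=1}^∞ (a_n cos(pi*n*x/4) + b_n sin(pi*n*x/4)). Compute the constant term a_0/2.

a_0 = 1/4 ∫_{-4}^{4} h(x) dx = 1/4 · (-36) = -9.
So the constant term a_0/2 = -9/2.

-9/2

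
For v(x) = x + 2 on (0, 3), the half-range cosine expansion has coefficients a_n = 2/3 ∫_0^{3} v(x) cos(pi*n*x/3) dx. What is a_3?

a_3 = 2/3 ∫_0^{3} (x + 2) cos(pi*x) dx.
Integrating by parts (boundary term plus one more integral), an antiderivative of (x + 2) cos(pi*x) is x*sin(pi*x)/pi + 2*sin(pi*x)/pi + cos(pi*x)/pi**2; evaluating from 0 to 3: ∫_{0}^{3} (x + 2) cos(pi*x) dx = (-1/pi**2) - (pi**(-2)) = -2/pi**2.
Hence a_3 = (2/3)·(-2/pi**2) = -4/(3*pi**2).

-4/(3*pi**2)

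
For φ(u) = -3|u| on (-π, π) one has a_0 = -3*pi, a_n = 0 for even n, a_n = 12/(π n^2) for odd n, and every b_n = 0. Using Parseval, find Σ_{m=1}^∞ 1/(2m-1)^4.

pi**4/96

Parseval: a_0^2/2 + Σ a_n^2 = (1/π) ∫_{-π}^{π} φ(u)^2 du = 6*pi**2.
Subtract a_0^2/2 = 9*pi**2/2: Σ a_n^2 = 3*pi**2/2.
Only odd n contribute, with a_n^2 = 144/(π^2 n^4), so Σ_{m≥1} 1/(2m-1)^4 = π^2·(3*pi**2/2)/144 = pi**4/96.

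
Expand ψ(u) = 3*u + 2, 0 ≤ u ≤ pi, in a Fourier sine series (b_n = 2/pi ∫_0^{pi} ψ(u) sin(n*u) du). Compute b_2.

b_2 = 2/pi ∫_0^{pi} (3*u + 2) sin(2*u) du.
Integrating by parts (boundary term plus one more integral), an antiderivative of (3*u + 2) sin(2*u) is -3*u*cos(2*u)/2 + 3*sin(2*u)/4 - cos(2*u); evaluating from 0 to pi: ∫_{0}^{pi} (3*u + 2) sin(2*u) du = (-3*pi/2 - 1) - (-1) = -3*pi/2.
Hence b_2 = (2/pi)·(-3*pi/2) = -3.

-3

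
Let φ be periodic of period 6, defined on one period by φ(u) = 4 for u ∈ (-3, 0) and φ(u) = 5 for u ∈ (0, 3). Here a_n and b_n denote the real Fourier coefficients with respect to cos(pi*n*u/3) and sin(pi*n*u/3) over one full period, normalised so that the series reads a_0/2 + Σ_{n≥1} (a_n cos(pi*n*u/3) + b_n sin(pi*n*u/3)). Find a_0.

9

a_0 = 1/3 ∫_{-3}^{3} φ(u) du = 1/3 · (27) = 9.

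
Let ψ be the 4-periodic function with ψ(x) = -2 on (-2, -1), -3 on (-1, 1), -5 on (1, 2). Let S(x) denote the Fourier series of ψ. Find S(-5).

x = -5 differs from x = -1 by -1 full period(s), and the series is 4-periodic.
At x = -1 the one-sided limits are ψ(-1^-) = -2 and ψ(-1^+) = -3.
By Dirichlet's theorem the series converges to their average, [(-2) + (-3)]/2 = -5/2.

-5/2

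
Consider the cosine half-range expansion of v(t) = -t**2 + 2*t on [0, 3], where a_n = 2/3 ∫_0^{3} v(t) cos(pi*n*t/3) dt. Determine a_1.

a_1 = 2/3 ∫_0^{3} (-t**2 + 2*t) cos(pi*t/3) dt.
Integrating by parts twice (tabular method), an antiderivative of (-t**2 + 2*t) cos(pi*t/3) is -3*t**2*sin(pi*t/3)/pi + 6*t*sin(pi*t/3)/pi - 18*t*cos(pi*t/3)/pi**2 + 54*sin(pi*t/3)/pi**3 + 18*cos(pi*t/3)/pi**2; evaluating from 0 to 3: ∫_{0}^{3} (-t**2 + 2*t) cos(pi*t/3) dt = (36/pi**2) - (18/pi**2) = 18/pi**2.
Hence a_1 = (2/3)·(18/pi**2) = 12/pi**2.

12/pi**2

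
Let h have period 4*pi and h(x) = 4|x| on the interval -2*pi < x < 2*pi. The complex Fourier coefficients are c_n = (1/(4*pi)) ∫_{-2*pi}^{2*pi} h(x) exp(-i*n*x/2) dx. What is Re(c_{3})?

-16/(9*pi)

Since h is real-valued, Re(c_{3}) = (1/(4*pi)) ∫_{-2*pi}^{2*pi} h(x) cos(3*x/2) dx = a_{3}/2.
h is even and cos(3*x/2) is even, so the integrand is even: ∫_{-2*pi}^{2*pi} h(x) cos(3*x/2) dx = 2∫_0^{2*pi} h(x) cos(3*x/2) dx.
Integrating by parts (boundary term plus one more integral), an antiderivative of (4*x) cos(3*x/2) is 8*x*sin(3*x/2)/3 + 16*cos(3*x/2)/9; evaluating from 0 to 2*pi: ∫_{0}^{2*pi} (4*x) cos(3*x/2) dx = (-16/9) - (16/9) = -32/9.
So ∫_{-2*pi}^{2*pi} h(x) cos(3*x/2) dx = -64/9.
Hence Re(c_{3}) = (1/(4*pi))·(-64/9) = -16/(9*pi).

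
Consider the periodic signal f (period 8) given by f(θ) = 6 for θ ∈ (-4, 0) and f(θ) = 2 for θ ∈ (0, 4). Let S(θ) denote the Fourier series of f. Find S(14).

θ = 14 differs from θ = -2 by 2 full period(s), and the series is 8-periodic.
f is continuous at θ = -2 with value 6, so the series converges to 6 there.

6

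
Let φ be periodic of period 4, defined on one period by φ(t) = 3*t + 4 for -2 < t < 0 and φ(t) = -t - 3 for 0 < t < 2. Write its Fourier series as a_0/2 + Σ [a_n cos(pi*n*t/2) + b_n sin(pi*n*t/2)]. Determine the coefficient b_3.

-10/(3*pi)

b_3 = 1/2 ∫_{-2}^{2} φ(t) sin(3*pi*t/2) dt.
Split the integral at the breakpoints.
Integrating by parts (boundary term plus one more integral), an antiderivative of (3*t + 4) sin(3*pi*t/2) is -2*t*cos(3*pi*t/2)/pi + 4*sin(3*pi*t/2)/(3*pi**2) - 8*cos(3*pi*t/2)/(3*pi); evaluating from -2 to 0: ∫_{-2}^{0} (3*t + 4) sin(3*pi*t/2) dt = (-8/(3*pi)) - (-4/(3*pi)) = -4/(3*pi).
Integrating by parts (boundary term plus one more integral), an antiderivative of (-t - 3) sin(3*pi*t/2) is 2*t*cos(3*pi*t/2)/(3*pi) - 4*sin(3*pi*t/2)/(9*pi**2) + 2*cos(3*pi*t/2)/pi; evaluating from 0 to 2: ∫_{0}^{2} (-t - 3) sin(3*pi*t/2) dt = (-10/(3*pi)) - (2/pi) = -16/(3*pi).
Summing the pieces and multiplying by (1/2) gives b_3 = -10/(3*pi).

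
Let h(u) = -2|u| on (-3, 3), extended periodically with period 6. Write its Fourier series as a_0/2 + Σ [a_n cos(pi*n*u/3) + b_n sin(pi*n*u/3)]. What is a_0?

a_0 = 1/3 ∫_{-3}^{3} h(u) du = 1/3 · (-18) = -6.

-6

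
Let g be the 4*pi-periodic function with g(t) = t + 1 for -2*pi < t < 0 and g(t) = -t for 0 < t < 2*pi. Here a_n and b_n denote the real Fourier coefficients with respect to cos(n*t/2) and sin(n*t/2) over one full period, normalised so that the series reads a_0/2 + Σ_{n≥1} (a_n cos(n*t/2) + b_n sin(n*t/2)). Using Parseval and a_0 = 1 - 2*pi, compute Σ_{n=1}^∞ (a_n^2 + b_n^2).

1/2 + 2*pi**2/3

Parseval: a_0^2/2 + Σ_{n≥1} (a_n^2+b_n^2) = (1/(2*pi)) ∫_{-2*pi}^{2*pi} g(t)^2 dt = -2*pi + 1 + 8*pi**2/3.
Subtract a_0^2/2 = (1 - 2*pi)**2/2: Σ (a_n^2+b_n^2) = 1/2 + 2*pi**2/3.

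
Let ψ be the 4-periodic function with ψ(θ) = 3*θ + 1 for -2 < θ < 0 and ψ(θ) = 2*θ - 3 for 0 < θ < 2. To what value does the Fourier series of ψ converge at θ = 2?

-2

At θ = 2 the one-sided limits are ψ(2^-) = 1 and ψ(2^+) = -5.
By Dirichlet's theorem the series converges to their average, [(1) + (-5)]/2 = -2.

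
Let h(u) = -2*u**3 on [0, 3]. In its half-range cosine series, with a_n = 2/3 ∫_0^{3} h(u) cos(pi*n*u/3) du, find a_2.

a_2 = 2/3 ∫_0^{3} (-2*u**3) cos(2*pi*u/3) du.
Integrating by parts three times (tabular method), an antiderivative of (-2*u**3) cos(2*pi*u/3) is -3*u**3*sin(2*pi*u/3)/pi - 27*u**2*cos(2*pi*u/3)/(2*pi**2) + 81*u*sin(2*pi*u/3)/(2*pi**3) + 243*cos(2*pi*u/3)/(4*pi**4); evaluating from 0 to 3: ∫_{0}^{3} (-2*u**3) cos(2*pi*u/3) du = (243*(1 - 2*pi**2)/(4*pi**4)) - (243/(4*pi**4)) = -243/(2*pi**2).
Hence a_2 = (2/3)·(-243/(2*pi**2)) = -81/pi**2.

-81/pi**2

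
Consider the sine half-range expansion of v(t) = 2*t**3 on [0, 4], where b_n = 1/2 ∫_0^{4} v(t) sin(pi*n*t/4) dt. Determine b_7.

256*(-6 + 49*pi**2)/(343*pi**3)

b_7 = 1/2 ∫_0^{4} (2*t**3) sin(7*pi*t/4) dt.
Integrating by parts three times (tabular method), an antiderivative of (2*t**3) sin(7*pi*t/4) is -8*t**3*cos(7*pi*t/4)/(7*pi) + 96*t**2*sin(7*pi*t/4)/(49*pi**2) + 768*t*cos(7*pi*t/4)/(343*pi**3) - 3072*sin(7*pi*t/4)/(2401*pi**4); evaluating from 0 to 4: ∫_{0}^{4} (2*t**3) sin(7*pi*t/4) dt = (512*(-6 + 49*pi**2)/(343*pi**3)) - (0) = 512*(-6 + 49*pi**2)/(343*pi**3).
Hence b_7 = (1/2)·(512*(-6 + 49*pi**2)/(343*pi**3)) = 256*(-6 + 49*pi**2)/(343*pi**3).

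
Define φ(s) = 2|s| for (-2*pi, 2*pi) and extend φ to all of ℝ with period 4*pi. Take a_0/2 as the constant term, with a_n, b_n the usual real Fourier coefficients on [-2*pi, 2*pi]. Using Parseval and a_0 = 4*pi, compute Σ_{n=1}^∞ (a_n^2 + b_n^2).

8*pi**2/3

Parseval: a_0^2/2 + Σ_{n≥1} (a_n^2+b_n^2) = (1/(2*pi)) ∫_{-2*pi}^{2*pi} φ(s)^2 ds = 32*pi**2/3.
Subtract a_0^2/2 = 8*pi**2: Σ (a_n^2+b_n^2) = 8*pi**2/3.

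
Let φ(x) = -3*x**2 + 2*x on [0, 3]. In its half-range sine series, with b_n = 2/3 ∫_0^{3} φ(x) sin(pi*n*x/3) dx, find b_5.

6*(36 - 175*pi**2)/(125*pi**3)

b_5 = 2/3 ∫_0^{3} (-3*x**2 + 2*x) sin(5*pi*x/3) dx.
Integrating by parts twice (tabular method), an antiderivative of (-3*x**2 + 2*x) sin(5*pi*x/3) is 9*x**2*cos(5*pi*x/3)/(5*pi) - 54*x*sin(5*pi*x/3)/(25*pi**2) - 6*x*cos(5*pi*x/3)/(5*pi) + 18*sin(5*pi*x/3)/(25*pi**2) - 162*cos(5*pi*x/3)/(125*pi**3); evaluating from 0 to 3: ∫_{0}^{3} (-3*x**2 + 2*x) sin(5*pi*x/3) dx = (9*(18 - 175*pi**2)/(125*pi**3)) - (-162/(125*pi**3)) = 9*(36 - 175*pi**2)/(125*pi**3).
Hence b_5 = (2/3)·(9*(36 - 175*pi**2)/(125*pi**3)) = 6*(36 - 175*pi**2)/(125*pi**3).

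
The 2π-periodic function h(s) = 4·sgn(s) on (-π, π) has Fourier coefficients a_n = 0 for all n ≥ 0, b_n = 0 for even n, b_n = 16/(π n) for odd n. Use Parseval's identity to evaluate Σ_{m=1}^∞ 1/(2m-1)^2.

Parseval: Σ b_n^2 = (1/π) ∫_{-π}^{π} h(s)^2 ds = 32.
Only odd n contribute, with b_n^2 = 256/(π^2 n^2), so Σ_{m≥1} 1/(2m-1)^2 = π^2·(32)/256 = pi**2/8.

pi**2/8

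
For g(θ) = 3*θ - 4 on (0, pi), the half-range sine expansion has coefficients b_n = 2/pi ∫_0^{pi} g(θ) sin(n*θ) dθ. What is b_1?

6 - 16/pi

b_1 = 2/pi ∫_0^{pi} (3*θ - 4) sin(θ) dθ.
Integrating by parts (boundary term plus one more integral), an antiderivative of (3*θ - 4) sin(θ) is -3*θ*cos(θ) + 3*sin(θ) + 4*cos(θ); evaluating from 0 to pi: ∫_{0}^{pi} (3*θ - 4) sin(θ) dθ = (-4 + 3*pi) - (4) = -8 + 3*pi.
Hence b_1 = (2/pi)·(-8 + 3*pi) = 6 - 16/pi.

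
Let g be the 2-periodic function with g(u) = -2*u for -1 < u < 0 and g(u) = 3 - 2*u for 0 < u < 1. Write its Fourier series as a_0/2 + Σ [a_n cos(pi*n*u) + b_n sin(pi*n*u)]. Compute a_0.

3

a_0 = ∫_{-1}^{1} g(u) du = 3.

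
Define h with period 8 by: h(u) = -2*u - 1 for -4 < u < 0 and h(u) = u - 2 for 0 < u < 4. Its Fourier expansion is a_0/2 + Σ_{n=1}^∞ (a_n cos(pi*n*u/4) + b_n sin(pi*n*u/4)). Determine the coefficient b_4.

1/pi

b_4 = 1/4 ∫_{-4}^{4} h(u) sin(pi*u) du.
Split the integral at the breakpoints.
Integrating by parts (boundary term plus one more integral), an antiderivative of (-2*u - 1) sin(pi*u) is 2*u*cos(pi*u)/pi - 2*sin(pi*u)/pi**2 + cos(pi*u)/pi; evaluating from -4 to 0: ∫_{-4}^{0} (-2*u - 1) sin(pi*u) du = (1/pi) - (-7/pi) = 8/pi.
Integrating by parts (boundary term plus one more integral), an antiderivative of (u - 2) sin(pi*u) is -u*cos(pi*u)/pi + sin(pi*u)/pi**2 + 2*cos(pi*u)/pi; evaluating from 0 to 4: ∫_{0}^{4} (u - 2) sin(pi*u) du = (-2/pi) - (2/pi) = -4/pi.
Summing the pieces and multiplying by (1/4) gives b_4 = 1/pi.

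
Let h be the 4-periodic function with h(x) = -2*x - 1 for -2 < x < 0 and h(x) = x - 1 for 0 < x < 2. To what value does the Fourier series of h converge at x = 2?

At x = 2 the one-sided limits are h(2^-) = 1 and h(2^+) = 3.
By Dirichlet's theorem the series converges to their average, [(1) + (3)]/2 = 2.

2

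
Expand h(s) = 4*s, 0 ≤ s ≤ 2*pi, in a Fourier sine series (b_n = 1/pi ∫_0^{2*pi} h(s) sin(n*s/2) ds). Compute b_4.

b_4 = 1/pi ∫_0^{2*pi} (4*s) sin(2*s) ds.
Integrating by parts (boundary term plus one more integral), an antiderivative of (4*s) sin(2*s) is -2*s*cos(2*s) + sin(2*s); evaluating from 0 to 2*pi: ∫_{0}^{2*pi} (4*s) sin(2*s) ds = (-4*pi) - (0) = -4*pi.
Hence b_4 = (1/pi)·(-4*pi) = -4.

-4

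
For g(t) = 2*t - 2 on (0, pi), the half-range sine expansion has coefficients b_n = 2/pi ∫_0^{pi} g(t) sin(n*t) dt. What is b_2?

b_2 = 2/pi ∫_0^{pi} (2*t - 2) sin(2*t) dt.
Integrating by parts (boundary term plus one more integral), an antiderivative of (2*t - 2) sin(2*t) is -t*cos(2*t) + sin(2*t)/2 + cos(2*t); evaluating from 0 to pi: ∫_{0}^{pi} (2*t - 2) sin(2*t) dt = (1 - pi) - (1) = -pi.
Hence b_2 = (2/pi)·(-pi) = -2.

-2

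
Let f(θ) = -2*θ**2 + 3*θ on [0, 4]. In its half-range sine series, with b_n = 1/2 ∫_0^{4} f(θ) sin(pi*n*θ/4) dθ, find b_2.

b_2 = 1/2 ∫_0^{4} (-2*θ**2 + 3*θ) sin(pi*θ/2) dθ.
Integrating by parts twice (tabular method), an antiderivative of (-2*θ**2 + 3*θ) sin(pi*θ/2) is 4*θ**2*cos(pi*θ/2)/pi - 16*θ*sin(pi*θ/2)/pi**2 - 6*θ*cos(pi*θ/2)/pi + 12*sin(pi*θ/2)/pi**2 - 32*cos(pi*θ/2)/pi**3; evaluating from 0 to 4: ∫_{0}^{4} (-2*θ**2 + 3*θ) sin(pi*θ/2) dθ = (-32/pi**3 + 40/pi) - (-32/pi**3) = 40/pi.
Hence b_2 = (1/2)·(40/pi) = 20/pi.

20/pi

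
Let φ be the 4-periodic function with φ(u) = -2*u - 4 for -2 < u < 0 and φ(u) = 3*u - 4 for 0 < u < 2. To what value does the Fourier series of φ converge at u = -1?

-2

φ is continuous at u = -1 with value -2, so the series converges to -2 there.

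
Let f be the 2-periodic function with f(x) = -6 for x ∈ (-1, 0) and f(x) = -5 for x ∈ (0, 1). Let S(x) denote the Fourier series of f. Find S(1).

At x = 1 the one-sided limits are f(1^-) = -5 and f(1^+) = -6.
By Dirichlet's theorem the series converges to their average, [(-5) + (-6)]/2 = -11/2.

-11/2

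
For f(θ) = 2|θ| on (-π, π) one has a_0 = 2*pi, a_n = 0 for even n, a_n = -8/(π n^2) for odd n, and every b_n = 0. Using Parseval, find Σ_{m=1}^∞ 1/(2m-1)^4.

pi**4/96

Parseval: a_0^2/2 + Σ a_n^2 = (1/π) ∫_{-π}^{π} f(θ)^2 dθ = 8*pi**2/3.
Subtract a_0^2/2 = 2*pi**2: Σ a_n^2 = 2*pi**2/3.
Only odd n contribute, with a_n^2 = 64/(π^2 n^4), so Σ_{m≥1} 1/(2m-1)^4 = π^2·(2*pi**2/3)/64 = pi**4/96.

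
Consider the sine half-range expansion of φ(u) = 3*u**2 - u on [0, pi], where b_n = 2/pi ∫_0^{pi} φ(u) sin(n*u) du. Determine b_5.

2*(-25*pi - 12 + 75*pi**2)/(125*pi)

b_5 = 2/pi ∫_0^{pi} (3*u**2 - u) sin(5*u) du.
Integrating by parts twice (tabular method), an antiderivative of (3*u**2 - u) sin(5*u) is -3*u**2*cos(5*u)/5 + 6*u*sin(5*u)/25 + u*cos(5*u)/5 - sin(5*u)/25 + 6*cos(5*u)/125; evaluating from 0 to pi: ∫_{0}^{pi} (3*u**2 - u) sin(5*u) du = (-pi/5 - 6/125 + 3*pi**2/5) - (6/125) = -pi/5 - 12/125 + 3*pi**2/5.
Hence b_5 = (2/pi)·(-pi/5 - 12/125 + 3*pi**2/5) = 2*(-25*pi - 12 + 75*pi**2)/(125*pi).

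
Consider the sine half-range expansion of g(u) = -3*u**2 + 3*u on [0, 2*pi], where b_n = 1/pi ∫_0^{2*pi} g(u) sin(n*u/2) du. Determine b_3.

-8*pi + 32/(9*pi) + 4

b_3 = 1/pi ∫_0^{2*pi} (-3*u**2 + 3*u) sin(3*u/2) du.
Integrating by parts twice (tabular method), an antiderivative of (-3*u**2 + 3*u) sin(3*u/2) is 2*u**2*cos(3*u/2) - 8*u*sin(3*u/2)/3 - 2*u*cos(3*u/2) + 4*sin(3*u/2)/3 - 16*cos(3*u/2)/9; evaluating from 0 to 2*pi: ∫_{0}^{2*pi} (-3*u**2 + 3*u) sin(3*u/2) du = (-8*pi**2 + 16/9 + 4*pi) - (-16/9) = -8*pi**2 + 32/9 + 4*pi.
Hence b_3 = (1/pi)·(-8*pi**2 + 32/9 + 4*pi) = -8*pi + 32/(9*pi) + 4.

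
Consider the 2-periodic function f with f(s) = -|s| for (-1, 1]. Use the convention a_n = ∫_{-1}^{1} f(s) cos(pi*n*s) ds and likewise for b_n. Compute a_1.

a_1 = ∫_{-1}^{1} f(s) cos(pi*s) ds.
f is even and cos(pi*s) is even, so the integrand is even and a_1 = 2 ∫_0^{1} f(s) cos(pi*s) ds.
Integrating by parts (boundary term plus one more integral), an antiderivative of (-s) cos(pi*s) is -s*sin(pi*s)/pi - cos(pi*s)/pi**2; evaluating from 0 to 1: ∫_{0}^{1} (-s) cos(pi*s) ds = (pi**(-2)) - (-1/pi**2) = 2/pi**2.
Hence a_1 = 2·(2/pi**2) = 4/pi**2.

4/pi**2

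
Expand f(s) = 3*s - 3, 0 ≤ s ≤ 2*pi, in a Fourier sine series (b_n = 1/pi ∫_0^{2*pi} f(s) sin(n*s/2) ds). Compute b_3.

4 - 4/pi

b_3 = 1/pi ∫_0^{2*pi} (3*s - 3) sin(3*s/2) ds.
Integrating by parts (boundary term plus one more integral), an antiderivative of (3*s - 3) sin(3*s/2) is -2*s*cos(3*s/2) + 4*sin(3*s/2)/3 + 2*cos(3*s/2); evaluating from 0 to 2*pi: ∫_{0}^{2*pi} (3*s - 3) sin(3*s/2) ds = (-2 + 4*pi) - (2) = -4 + 4*pi.
Hence b_3 = (1/pi)·(-4 + 4*pi) = 4 - 4/pi.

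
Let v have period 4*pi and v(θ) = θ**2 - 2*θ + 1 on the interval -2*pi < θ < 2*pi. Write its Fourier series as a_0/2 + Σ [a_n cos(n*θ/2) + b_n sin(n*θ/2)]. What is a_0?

a_0 = (1/(2*pi)) ∫_{-2*pi}^{2*pi} v(θ) dθ = (1/(2*pi)) · (4*pi + 16*pi**3/3) = 2 + 8*pi**2/3.

2 + 8*pi**2/3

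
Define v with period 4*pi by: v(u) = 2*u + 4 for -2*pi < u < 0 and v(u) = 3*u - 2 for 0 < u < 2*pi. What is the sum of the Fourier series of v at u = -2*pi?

At u = -2*pi the one-sided limits are v(-2*pi^-) = -2 + 6*pi and v(-2*pi^+) = 4 - 4*pi.
By Dirichlet's theorem the series converges to their average, [(-2 + 6*pi) + (4 - 4*pi)]/2 = 1 + pi.

1 + pi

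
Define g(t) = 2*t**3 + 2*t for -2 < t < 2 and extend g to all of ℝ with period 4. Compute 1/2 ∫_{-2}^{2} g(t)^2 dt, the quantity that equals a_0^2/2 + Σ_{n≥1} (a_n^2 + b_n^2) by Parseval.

14176/105

1/2 ∫_{-2}^{2} g(t)^2 dt = 1/2 · (28352/105) = 14176/105.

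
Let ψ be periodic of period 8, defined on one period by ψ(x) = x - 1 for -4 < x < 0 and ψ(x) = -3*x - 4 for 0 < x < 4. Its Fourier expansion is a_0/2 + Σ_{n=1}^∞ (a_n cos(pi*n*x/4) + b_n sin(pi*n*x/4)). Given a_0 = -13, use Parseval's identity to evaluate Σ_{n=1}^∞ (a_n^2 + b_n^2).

227/6

Parseval: a_0^2/2 + Σ_{n≥1} (a_n^2+b_n^2) = 1/4 ∫_{-4}^{4} ψ(x)^2 dx = 367/3.
Subtract a_0^2/2 = 169/2: Σ (a_n^2+b_n^2) = 227/6.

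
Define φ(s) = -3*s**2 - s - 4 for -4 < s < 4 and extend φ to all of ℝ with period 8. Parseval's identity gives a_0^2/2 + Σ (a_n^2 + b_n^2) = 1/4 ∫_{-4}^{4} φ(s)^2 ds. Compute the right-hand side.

1/4 ∫_{-4}^{4} φ(s)^2 ds = 1/4 · (73216/15) = 18304/15.

18304/15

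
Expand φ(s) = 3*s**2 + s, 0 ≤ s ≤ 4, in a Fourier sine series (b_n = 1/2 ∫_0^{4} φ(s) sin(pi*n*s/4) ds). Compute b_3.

8*(-16 + 39*pi**2)/(9*pi**3)

b_3 = 1/2 ∫_0^{4} (3*s**2 + s) sin(3*pi*s/4) ds.
Integrating by parts twice (tabular method), an antiderivative of (3*s**2 + s) sin(3*pi*s/4) is -4*s**2*cos(3*pi*s/4)/pi + 32*s*sin(3*pi*s/4)/(3*pi**2) - 4*s*cos(3*pi*s/4)/(3*pi) + 16*sin(3*pi*s/4)/(9*pi**2) + 128*cos(3*pi*s/4)/(9*pi**3); evaluating from 0 to 4: ∫_{0}^{4} (3*s**2 + s) sin(3*pi*s/4) ds = (16*(-8 + 39*pi**2)/(9*pi**3)) - (128/(9*pi**3)) = 16*(-16 + 39*pi**2)/(9*pi**3).
Hence b_3 = (1/2)·(16*(-16 + 39*pi**2)/(9*pi**3)) = 8*(-16 + 39*pi**2)/(9*pi**3).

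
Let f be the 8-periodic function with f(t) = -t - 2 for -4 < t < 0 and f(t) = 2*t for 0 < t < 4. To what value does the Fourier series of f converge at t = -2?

0

f is continuous at t = -2 with value 0, so the series converges to 0 there.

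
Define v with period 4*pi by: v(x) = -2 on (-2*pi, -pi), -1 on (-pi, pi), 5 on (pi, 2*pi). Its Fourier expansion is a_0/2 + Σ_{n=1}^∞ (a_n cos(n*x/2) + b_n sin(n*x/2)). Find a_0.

1/2

a_0 = (1/(2*pi)) ∫_{-2*pi}^{2*pi} v(x) dx = (1/(2*pi)) · (pi) = 1/2.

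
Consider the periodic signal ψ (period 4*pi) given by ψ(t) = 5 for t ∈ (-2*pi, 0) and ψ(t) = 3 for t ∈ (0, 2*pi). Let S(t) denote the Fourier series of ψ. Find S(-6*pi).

4

t = -6*pi differs from t = 2*pi by -2 full period(s), and the series is 4*pi-periodic.
At t = 2*pi the one-sided limits are ψ(2*pi^-) = 3 and ψ(2*pi^+) = 5.
By Dirichlet's theorem the series converges to their average, [(3) + (5)]/2 = 4.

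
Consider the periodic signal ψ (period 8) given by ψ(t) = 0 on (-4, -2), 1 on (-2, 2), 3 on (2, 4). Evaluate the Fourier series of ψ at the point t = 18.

t = 18 differs from t = 2 by 2 full period(s), and the series is 8-periodic.
At t = 2 the one-sided limits are ψ(2^-) = 1 and ψ(2^+) = 3.
By Dirichlet's theorem the series converges to their average, [(1) + (3)]/2 = 2.

2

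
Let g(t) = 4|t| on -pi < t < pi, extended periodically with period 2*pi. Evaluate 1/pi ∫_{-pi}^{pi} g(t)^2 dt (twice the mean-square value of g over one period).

32*pi**2/3

1/pi ∫_{-pi}^{pi} g(t)^2 dt = 1/pi · (32*pi**3/3) = 32*pi**2/3.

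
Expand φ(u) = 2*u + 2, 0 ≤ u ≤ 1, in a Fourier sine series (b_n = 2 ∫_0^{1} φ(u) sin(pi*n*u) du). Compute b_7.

b_7 = 2 ∫_0^{1} (2*u + 2) sin(7*pi*u) du.
Integrating by parts (boundary term plus one more integral), an antiderivative of (2*u + 2) sin(7*pi*u) is -2*u*cos(7*pi*u)/(7*pi) + 2*sin(7*pi*u)/(49*pi**2) - 2*cos(7*pi*u)/(7*pi); evaluating from 0 to 1: ∫_{0}^{1} (2*u + 2) sin(7*pi*u) du = (4/(7*pi)) - (-2/(7*pi)) = 6/(7*pi).
Hence b_7 = 2·(6/(7*pi)) = 12/(7*pi).

12/(7*pi)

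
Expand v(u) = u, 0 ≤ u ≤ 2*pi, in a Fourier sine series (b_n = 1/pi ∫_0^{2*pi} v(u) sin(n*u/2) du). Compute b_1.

4

b_1 = 1/pi ∫_0^{2*pi} (u) sin(u/2) du.
Integrating by parts (boundary term plus one more integral), an antiderivative of (u) sin(u/2) is -2*u*cos(u/2) + 4*sin(u/2); evaluating from 0 to 2*pi: ∫_{0}^{2*pi} (u) sin(u/2) du = (4*pi) - (0) = 4*pi.
Hence b_1 = (1/pi)·(4*pi) = 4.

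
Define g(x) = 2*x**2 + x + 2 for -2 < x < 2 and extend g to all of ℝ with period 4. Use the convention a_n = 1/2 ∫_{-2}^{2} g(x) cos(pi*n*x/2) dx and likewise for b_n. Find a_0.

a_0 = 1/2 ∫_{-2}^{2} g(x) dx = 1/2 · (56/3) = 28/3.

28/3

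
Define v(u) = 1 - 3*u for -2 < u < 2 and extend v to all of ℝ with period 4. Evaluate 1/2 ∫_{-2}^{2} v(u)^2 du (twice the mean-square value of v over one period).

1/2 ∫_{-2}^{2} v(u)^2 du = 1/2 · (52) = 26.

26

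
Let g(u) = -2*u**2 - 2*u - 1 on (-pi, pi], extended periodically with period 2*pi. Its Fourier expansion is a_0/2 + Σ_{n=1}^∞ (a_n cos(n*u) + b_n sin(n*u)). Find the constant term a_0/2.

a_0 = 1/pi ∫_{-pi}^{pi} g(u) du = 1/pi · (-4*pi**3/3 - 2*pi) = -4*pi**2/3 - 2.
So the constant term a_0/2 = -2*pi**2/3 - 1.

-2*pi**2/3 - 1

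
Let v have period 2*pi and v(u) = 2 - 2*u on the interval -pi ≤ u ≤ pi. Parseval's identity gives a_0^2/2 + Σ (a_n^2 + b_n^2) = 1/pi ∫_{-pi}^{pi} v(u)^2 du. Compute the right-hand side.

1/pi ∫_{-pi}^{pi} v(u)^2 du = 1/pi · (8*pi*(3 + pi**2)/3) = 8 + 8*pi**2/3.

8 + 8*pi**2/3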